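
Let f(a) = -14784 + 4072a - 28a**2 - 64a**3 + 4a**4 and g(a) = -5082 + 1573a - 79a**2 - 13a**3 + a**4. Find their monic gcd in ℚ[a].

Apply the Euclidean algorithm:
  4a**4 - 64a**3 - 28a**2 + 4072a - 14784 = (4)(a**4 - 13a**3 - 79a**2 + 1573a - 5082) + (-12a**3 + 288a**2 - 2220a + 5544)
  a**4 - 13a**3 - 79a**2 + 1573a - 5082 = (-(1/12)a - 11/12)(-12a**3 + 288a**2 - 2220a + 5544) + (0)
Last nonzero remainder: -12a**3 + 288a**2 - 2220a + 5544. Dividing through by -12 gives the monic gcd a**3 - 24a**2 + 185a - 462.

-462 + 185a - 24a**2 + a**3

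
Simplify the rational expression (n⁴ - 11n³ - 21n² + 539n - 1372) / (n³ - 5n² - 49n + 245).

(n² - 11n + 28)/(n - 5)

Repeated division with remainder:
  n⁴ - 11n³ - 21n² + 539n - 1372 = (n - 6)(n³ - 5n² - 49n + 245) + (-2n² + 98)
  n³ - 5n² - 49n + 245 = (-(1/2)n + 5/2)(-2n² + 98) + (0)
Last nonzero remainder: -2n² + 98. Dividing through by -2 gives the monic gcd n² - 49.
Cancel n² - 49 from numerator and denominator to get the reduced form.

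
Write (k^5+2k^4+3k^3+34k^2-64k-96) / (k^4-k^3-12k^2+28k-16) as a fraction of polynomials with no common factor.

Repeated division with remainder:
  k^5+2k^4+3k^3+34k^2-64k-96 = (k+3)(k^4-k^3-12k^2+28k-16) + (18k^3+42k^2-132k-48)
  k^4-k^3-12k^2+28k-16 = ((1/18)k-5/27)(18k^3+42k^2-132k-48) + ((28/9)k^2+(56/9)k-224/9)
  18k^3+42k^2-132k-48 = ((81/14)k+27/14)((28/9)k^2+(56/9)k-224/9) + (0)
Last nonzero remainder: (28/9)k^2+(56/9)k-224/9. Dividing through by 28/9 gives the monic gcd k^2+2k-8.
Cancel k^2+2k-8 from numerator and denominator to get the reduced form.

(k^3+11k+12)/(k^2-3k+2)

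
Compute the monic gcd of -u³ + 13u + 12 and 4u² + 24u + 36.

u + 3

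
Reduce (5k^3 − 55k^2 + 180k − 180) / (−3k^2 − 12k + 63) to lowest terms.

(−5k^2 + 40k − 60)/(3k + 21)

Euclidean algorithm in ℚ[k]:
  5k^3 − 55k^2 + 180k − 180 = (−(5/3)k + 25)(−3k^2 − 12k + 63) + (585k − 1755)
  −3k^2 − 12k + 63 = (−(1/195)k − 7/195)(585k − 1755) + (0)
Last nonzero remainder: 585k − 1755. Dividing through by 585 gives the monic gcd k − 3.
Cancel k − 3 from numerator and denominator to get the reduced form.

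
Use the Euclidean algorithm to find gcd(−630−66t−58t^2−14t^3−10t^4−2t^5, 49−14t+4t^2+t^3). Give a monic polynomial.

7−3t+t^2

Euclidean algorithm in ℚ[t]:
  −2t^5−10t^4−14t^3−58t^2−66t−630 = (−2t^2−2t−34)(t^3+4t^2−14t+49) + (148t^2−444t+1036)
  t^3+4t^2−14t+49 = ((1/148)t+7/148)(148t^2−444t+1036) + (0)
Last nonzero remainder: 148t^2−444t+1036. Dividing through by 148 gives the monic gcd t^2−3t+7.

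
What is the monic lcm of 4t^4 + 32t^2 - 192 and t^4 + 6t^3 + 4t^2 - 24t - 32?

t^6 + 6t^5 + 16t^4 + 48t^3 + 16t^2 - 288t - 384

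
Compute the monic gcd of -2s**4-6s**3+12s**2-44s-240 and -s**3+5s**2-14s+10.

s**2-4s+10

By polynomial division,
  -2s**4-6s**3+12s**2-44s-240 = (2s+16)(-s**3+5s**2-14s+10) + (-40s**2+160s-400)
  -s**3+5s**2-14s+10 = ((1/40)s-1/40)(-40s**2+160s-400) + (0)
Last nonzero remainder: -40s**2+160s-400. Dividing through by -40 gives the monic gcd s**2-4s+10.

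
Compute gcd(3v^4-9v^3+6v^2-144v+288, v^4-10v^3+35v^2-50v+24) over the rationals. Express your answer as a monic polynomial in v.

v^2-6v+8

Euclidean algorithm in ℚ[v]:
  3v^4-9v^3+6v^2-144v+288 = (3)(v^4-10v^3+35v^2-50v+24) + (21v^3-99v^2+6v+216)
  v^4-10v^3+35v^2-50v+24 = ((1/21)v-37/147)(21v^3-99v^2+6v+216) + ((480/49)v^2-(2880/49)v+3840/49)
  21v^3-99v^2+6v+216 = ((343/160)v+441/160)((480/49)v^2-(2880/49)v+3840/49) + (0)
Last nonzero remainder: (480/49)v^2-(2880/49)v+3840/49. Dividing through by 480/49 gives the monic gcd v^2-6v+8.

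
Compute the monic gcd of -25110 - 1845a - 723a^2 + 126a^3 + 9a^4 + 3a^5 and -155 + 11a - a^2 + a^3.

31 + 4a + a^2

Apply the Euclidean algorithm:
  3a^5 + 9a^4 + 126a^3 - 723a^2 - 1845a - 25110 = (3a^2 + 12a + 105)(a^3 - a^2 + 11a - 155) + (-285a^2 - 1140a - 8835)
  a^3 - a^2 + 11a - 155 = (-(1/285)a + 1/57)(-285a^2 - 1140a - 8835) + (0)
Last nonzero remainder: -285a^2 - 1140a - 8835. Dividing through by -285 gives the monic gcd a^2 + 4a + 31.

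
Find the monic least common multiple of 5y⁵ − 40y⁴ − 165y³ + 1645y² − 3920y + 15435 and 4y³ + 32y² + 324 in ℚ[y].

y⁶ + y⁵ − 105y⁴ + 32y³ + 2177y² − 3969y + 27783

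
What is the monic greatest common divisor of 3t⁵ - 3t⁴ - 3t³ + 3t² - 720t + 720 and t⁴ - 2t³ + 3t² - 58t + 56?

t² - 5t + 4

Euclidean algorithm in ℚ[t]:
  3t⁵ - 3t⁴ - 3t³ + 3t² - 720t + 720 = (3t + 3)(t⁴ - 2t³ + 3t² - 58t + 56) + (-6t³ + 168t² - 714t + 552)
  t⁴ - 2t³ + 3t² - 58t + 56 = (-(1/6)t - 13/3)(-6t³ + 168t² - 714t + 552) + (612t² - 3060t + 2448)
  -6t³ + 168t² - 714t + 552 = (-(1/102)t + 23/102)(612t² - 3060t + 2448) + (0)
Last nonzero remainder: 612t² - 3060t + 2448. Dividing through by 612 gives the monic gcd t² - 5t + 4.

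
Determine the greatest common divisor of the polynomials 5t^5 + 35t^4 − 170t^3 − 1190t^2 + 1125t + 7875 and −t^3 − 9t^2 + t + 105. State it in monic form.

Repeated division with remainder:
  5t^5 + 35t^4 − 170t^3 − 1190t^2 + 1125t + 7875 = (−5t^2 + 10t + 75)(−t^3 − 9t^2 + t + 105) + (0)
Last nonzero remainder: −t^3 − 9t^2 + t + 105. Dividing through by −1 gives the monic gcd t^3 + 9t^2 − t − 105.

t^3 + 9t^2 − t − 105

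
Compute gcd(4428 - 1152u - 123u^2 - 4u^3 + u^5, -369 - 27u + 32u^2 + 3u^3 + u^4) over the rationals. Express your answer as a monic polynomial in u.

By polynomial division,
  u^5 - 4u^3 - 123u^2 - 1152u + 4428 = (u - 3)(u^4 + 3u^3 + 32u^2 - 27u - 369) + (-27u^3 - 864u + 3321)
  u^4 + 3u^3 + 32u^2 - 27u - 369 = (-(1/27)u - 1/9)(-27u^3 - 864u + 3321) + (0)
Last nonzero remainder: -27u^3 - 864u + 3321. Dividing through by -27 gives the monic gcd u^3 + 32u - 123.

-123 + 32u + u^3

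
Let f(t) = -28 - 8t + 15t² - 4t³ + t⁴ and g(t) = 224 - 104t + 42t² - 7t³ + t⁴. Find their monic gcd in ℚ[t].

14 - 3t + t²

Repeated division with remainder:
  t⁴ - 4t³ + 15t² - 8t - 28 = (t⁴ - 7t³ + 42t² - 104t + 224) + (3t³ - 27t² + 96t - 252)
  t⁴ - 7t³ + 42t² - 104t + 224 = ((1/3)t + 2/3)(3t³ - 27t² + 96t - 252) + (28t² - 84t + 392)
  3t³ - 27t² + 96t - 252 = ((3/28)t - 9/14)(28t² - 84t + 392) + (0)
Last nonzero remainder: 28t² - 84t + 392. Dividing through by 28 gives the monic gcd t² - 3t + 14.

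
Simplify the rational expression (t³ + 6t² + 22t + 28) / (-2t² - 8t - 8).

Repeated division with remainder:
  t³ + 6t² + 22t + 28 = (-(1/2)t - 1)(-2t² - 8t - 8) + (10t + 20)
  -2t² - 8t - 8 = (-(1/5)t - 2/5)(10t + 20) + (0)
Last nonzero remainder: 10t + 20. Dividing through by 10 gives the monic gcd t + 2.
Cancel t + 2 from numerator and denominator to get the reduced form.

(-t² - 4t - 14)/(2t + 4)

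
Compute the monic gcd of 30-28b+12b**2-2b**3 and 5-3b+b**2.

5-3b+b**2

Repeated division with remainder:
  -2b**3+12b**2-28b+30 = (-2b+6)(b**2-3b+5) + (0)
The last nonzero remainder b**2-3b+5 is already monic.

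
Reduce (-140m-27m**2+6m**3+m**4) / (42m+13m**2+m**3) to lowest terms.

Apply the Euclidean algorithm:
  m**4+6m**3-27m**2-140m = (m-7)(m**3+13m**2+42m) + (22m**2+154m)
  m**3+13m**2+42m = ((1/22)m+3/11)(22m**2+154m) + (0)
Last nonzero remainder: 22m**2+154m. Dividing through by 22 gives the monic gcd m**2+7m.
Cancel m**2+7m from numerator and denominator to get the reduced form.

(-20-m+m**2)/(6+m)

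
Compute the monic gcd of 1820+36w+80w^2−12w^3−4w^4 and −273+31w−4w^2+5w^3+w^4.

By polynomial division,
  −4w^4−12w^3+80w^2+36w+1820 = (−4)(w^4+5w^3−4w^2+31w−273) + (8w^3+64w^2+160w+728)
  w^4+5w^3−4w^2+31w−273 = ((1/8)w−3/8)(8w^3+64w^2+160w+728) + (0)
Last nonzero remainder: 8w^3+64w^2+160w+728. Dividing through by 8 gives the monic gcd w^3+8w^2+20w+91.

91+20w+8w^2+w^3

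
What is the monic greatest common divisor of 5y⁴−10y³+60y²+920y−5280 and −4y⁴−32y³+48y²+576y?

y²+2y−24

Apply the Euclidean algorithm:
  5y⁴−10y³+60y²+920y−5280 = (−5/4)(−4y⁴−32y³+48y²+576y) + (−50y³+120y²+1640y−5280)
  −4y⁴−32y³+48y²+576y = ((2/25)y+104/125)(−50y³+120y²+1640y−5280) + (−(4576/25)y²−(9152/25)y+109824/25)
  −50y³+120y²+1640y−5280 = ((625/2288)y−125/104)(−(4576/25)y²−(9152/25)y+109824/25) + (0)
Last nonzero remainder: −(4576/25)y²−(9152/25)y+109824/25. Dividing through by −4576/25 gives the monic gcd y²+2y−24.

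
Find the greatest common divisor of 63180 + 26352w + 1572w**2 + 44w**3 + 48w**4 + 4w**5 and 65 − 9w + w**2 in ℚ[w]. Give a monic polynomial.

65 − 9w + w**2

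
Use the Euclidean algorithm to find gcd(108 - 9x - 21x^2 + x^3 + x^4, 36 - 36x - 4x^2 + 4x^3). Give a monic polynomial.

-9 + x^2

Repeated division with remainder:
  x^4 + x^3 - 21x^2 - 9x + 108 = ((1/4)x + 1/2)(4x^3 - 4x^2 - 36x + 36) + (-10x^2 + 90)
  4x^3 - 4x^2 - 36x + 36 = (-(2/5)x + 2/5)(-10x^2 + 90) + (0)
Last nonzero remainder: -10x^2 + 90. Dividing through by -10 gives the monic gcd x^2 - 9.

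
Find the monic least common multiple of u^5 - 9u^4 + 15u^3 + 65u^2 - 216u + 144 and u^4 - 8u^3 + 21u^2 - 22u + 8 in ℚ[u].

Repeated division with remainder:
  u^5 - 9u^4 + 15u^3 + 65u^2 - 216u + 144 = (u - 1)(u^4 - 8u^3 + 21u^2 - 22u + 8) + (-14u^3 + 108u^2 - 246u + 152)
  u^4 - 8u^3 + 21u^2 - 22u + 8 = (-(1/14)u + 1/49)(-14u^3 + 108u^2 - 246u + 152) + ((60/49)u^2 - (300/49)u + 240/49)
  -14u^3 + 108u^2 - 246u + 152 = (-(343/30)u + 931/30)((60/49)u^2 - (300/49)u + 240/49) + (0)
Last nonzero remainder: (60/49)u^2 - (300/49)u + 240/49. Dividing through by 60/49 gives the monic gcd u^2 - 5u + 4.
Then lcm(f, g) = f·g / gcd(f, g); expanding and making the result monic gives the answer.

u^7 - 12u^6 + 44u^5 + 2u^4 - 381u^3 + 922u^2 - 864u + 288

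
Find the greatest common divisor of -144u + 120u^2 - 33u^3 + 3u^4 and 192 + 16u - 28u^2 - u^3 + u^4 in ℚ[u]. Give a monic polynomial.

16 - 8u + u^2

Repeated division with remainder:
  3u^4 - 33u^3 + 120u^2 - 144u = (3)(u^4 - u^3 - 28u^2 + 16u + 192) + (-30u^3 + 204u^2 - 192u - 576)
  u^4 - u^3 - 28u^2 + 16u + 192 = (-(1/30)u - 29/150)(-30u^3 + 204u^2 - 192u - 576) + ((126/25)u^2 - (1008/25)u + 2016/25)
  -30u^3 + 204u^2 - 192u - 576 = (-(125/21)u - 50/7)((126/25)u^2 - (1008/25)u + 2016/25) + (0)
Last nonzero remainder: (126/25)u^2 - (1008/25)u + 2016/25. Dividing through by 126/25 gives the monic gcd u^2 - 8u + 16.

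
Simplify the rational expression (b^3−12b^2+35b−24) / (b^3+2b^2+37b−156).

Apply the Euclidean algorithm:
  b^3−12b^2+35b−24 = (b^3+2b^2+37b−156) + (−14b^2−2b+132)
  b^3+2b^2+37b−156 = (−(1/14)b−13/98)(−14b^2−2b+132) + ((2262/49)b−6786/49)
  −14b^2−2b+132 = (−(343/1131)b−1078/1131)((2262/49)b−6786/49) + (0)
Last nonzero remainder: (2262/49)b−6786/49. Dividing through by 2262/49 gives the monic gcd b−3.
Cancel b−3 from numerator and denominator to get the reduced form.

(b^2−9b+8)/(b^2+5b+52)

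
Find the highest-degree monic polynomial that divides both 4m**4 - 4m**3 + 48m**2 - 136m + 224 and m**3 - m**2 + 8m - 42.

By polynomial division,
  4m**4 - 4m**3 + 48m**2 - 136m + 224 = (4m)(m**3 - m**2 + 8m - 42) + (16m**2 + 32m + 224)
  m**3 - m**2 + 8m - 42 = ((1/16)m - 3/16)(16m**2 + 32m + 224) + (0)
Last nonzero remainder: 16m**2 + 32m + 224. Dividing through by 16 gives the monic gcd m**2 + 2m + 14.

m**2 + 2m + 14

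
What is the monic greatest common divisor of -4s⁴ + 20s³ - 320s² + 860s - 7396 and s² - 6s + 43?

s² - 6s + 43

Repeated division with remainder:
  -4s⁴ + 20s³ - 320s² + 860s - 7396 = (-4s² - 4s - 172)(s² - 6s + 43) + (0)
The last nonzero remainder s² - 6s + 43 is already monic.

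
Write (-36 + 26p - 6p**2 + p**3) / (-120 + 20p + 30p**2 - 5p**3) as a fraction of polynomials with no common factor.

By polynomial division,
  p**3 - 6p**2 + 26p - 36 = (-1/5)(-5p**3 + 30p**2 + 20p - 120) + (30p - 60)
  -5p**3 + 30p**2 + 20p - 120 = (-(1/6)p**2 + (2/3)p + 2)(30p - 60) + (0)
Last nonzero remainder: 30p - 60. Dividing through by 30 gives the monic gcd p - 2.
Cancel p - 2 from numerator and denominator to get the reduced form.

(-18 + 4p - p**2)/(-60 - 20p + 5p**2)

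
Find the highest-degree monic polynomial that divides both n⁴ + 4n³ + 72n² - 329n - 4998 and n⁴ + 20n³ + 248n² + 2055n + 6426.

By polynomial division,
  n⁴ + 4n³ + 72n² - 329n - 4998 = (n⁴ + 20n³ + 248n² + 2055n + 6426) + (-16n³ - 176n² - 2384n - 11424)
  n⁴ + 20n³ + 248n² + 2055n + 6426 = (-(1/16)n - 9/16)(-16n³ - 176n² - 2384n - 11424) + (0)
Last nonzero remainder: -16n³ - 176n² - 2384n - 11424. Dividing through by -16 gives the monic gcd n³ + 11n² + 149n + 714.

n³ + 11n² + 149n + 714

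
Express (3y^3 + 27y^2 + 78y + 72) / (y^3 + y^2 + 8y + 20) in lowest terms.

Euclidean algorithm in ℚ[y]:
  3y^3 + 27y^2 + 78y + 72 = (3)(y^3 + y^2 + 8y + 20) + (24y^2 + 54y + 12)
  y^3 + y^2 + 8y + 20 = ((1/24)y - 5/96)(24y^2 + 54y + 12) + ((165/16)y + 165/8)
  24y^2 + 54y + 12 = ((128/55)y + 32/55)((165/16)y + 165/8) + (0)
Last nonzero remainder: (165/16)y + 165/8. Dividing through by 165/16 gives the monic gcd y + 2.
Cancel y + 2 from numerator and denominator to get the reduced form.

(3y^2 + 21y + 36)/(y^2 - y + 10)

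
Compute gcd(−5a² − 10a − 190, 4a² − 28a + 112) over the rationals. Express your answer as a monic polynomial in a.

By polynomial division,
  −5a² − 10a − 190 = (−5/4)(4a² − 28a + 112) + (−45a − 50)
  4a² − 28a + 112 = (−(4/45)a + 292/405)(−45a − 50) + (11992/81)
  −45a − 50 = (−(3645/11992)a − 2025/5996)(11992/81) + (0)
The last nonzero remainder is the constant 11992/81, so the polynomials are coprime and gcd = 1.

1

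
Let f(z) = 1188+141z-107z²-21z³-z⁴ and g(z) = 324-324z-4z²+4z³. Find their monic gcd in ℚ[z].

Apply the Euclidean algorithm:
  -z⁴-21z³-107z²+141z+1188 = (-(1/4)z-11/2)(4z³-4z²-324z+324) + (-210z²-1560z+2970)
  4z³-4z²-324z+324 = (-(2/105)z+118/735)(-210z²-1560z+2970) + (-(832/49)z-7488/49)
  -210z²-1560z+2970 = ((5145/416)z-8085/416)(-(832/49)z-7488/49) + (0)
Last nonzero remainder: -(832/49)z-7488/49. Dividing through by -832/49 gives the monic gcd z+9.

9+z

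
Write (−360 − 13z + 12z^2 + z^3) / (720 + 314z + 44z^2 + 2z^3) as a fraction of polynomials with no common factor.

Repeated division with remainder:
  z^3 + 12z^2 − 13z − 360 = (1/2)(2z^3 + 44z^2 + 314z + 720) + (−10z^2 − 170z − 720)
  2z^3 + 44z^2 + 314z + 720 = (−(1/5)z − 1)(−10z^2 − 170z − 720) + (0)
Last nonzero remainder: −10z^2 − 170z − 720. Dividing through by −10 gives the monic gcd z^2 + 17z + 72.
Cancel z^2 + 17z + 72 from numerator and denominator to get the reduced form.

(−5 + z)/(10 + 2z)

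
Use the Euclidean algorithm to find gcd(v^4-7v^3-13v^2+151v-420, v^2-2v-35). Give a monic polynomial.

By polynomial division,
  v^4-7v^3-13v^2+151v-420 = (v^2-5v+12)(v^2-2v-35) + (0)
The last nonzero remainder v^2-2v-35 is already monic.

v^2-2v-35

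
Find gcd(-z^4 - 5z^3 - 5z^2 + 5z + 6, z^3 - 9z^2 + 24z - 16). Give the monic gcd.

z - 1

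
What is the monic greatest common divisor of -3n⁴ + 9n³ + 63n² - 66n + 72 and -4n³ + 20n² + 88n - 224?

Euclidean algorithm in ℚ[n]:
  -3n⁴ + 9n³ + 63n² - 66n + 72 = ((3/4)n + 3/2)(-4n³ + 20n² + 88n - 224) + (-33n² - 30n + 408)
  -4n³ + 20n² + 88n - 224 = ((4/33)n - 260/363)(-33n² - 30n + 408) + ((2064/121)n + 8256/121)
  -33n² - 30n + 408 = (-(1331/688)n + 2057/344)((2064/121)n + 8256/121) + (0)
Last nonzero remainder: (2064/121)n + 8256/121. Dividing through by 2064/121 gives the monic gcd n + 4.

n + 4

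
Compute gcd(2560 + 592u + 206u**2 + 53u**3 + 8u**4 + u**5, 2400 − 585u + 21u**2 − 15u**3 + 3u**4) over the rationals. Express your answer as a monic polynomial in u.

By polynomial division,
  u**5 + 8u**4 + 53u**3 + 206u**2 + 592u + 2560 = ((1/3)u + 13/3)(3u**4 − 15u**3 + 21u**2 − 585u + 2400) + (111u**3 + 310u**2 + 2327u − 7840)
  3u**4 − 15u**3 + 21u**2 − 585u + 2400 = ((1/37)u − 865/4107)(111u**3 + 310u**2 + 2327u − 7840) + ((96100/4107)u**2 + (480500/4107)u + 3075200/4107)
  111u**3 + 310u**2 + 2327u − 7840 = ((455877/96100)u − 201243/19220)((96100/4107)u**2 + (480500/4107)u + 3075200/4107) + (0)
Last nonzero remainder: (96100/4107)u**2 + (480500/4107)u + 3075200/4107. Dividing through by 96100/4107 gives the monic gcd u**2 + 5u + 32.

32 + 5u + u**2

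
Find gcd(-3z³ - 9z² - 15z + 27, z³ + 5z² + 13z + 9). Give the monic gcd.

Repeated division with remainder:
  -3z³ - 9z² - 15z + 27 = (-3)(z³ + 5z² + 13z + 9) + (6z² + 24z + 54)
  z³ + 5z² + 13z + 9 = ((1/6)z + 1/6)(6z² + 24z + 54) + (0)
Last nonzero remainder: 6z² + 24z + 54. Dividing through by 6 gives the monic gcd z² + 4z + 9.

z² + 4z + 9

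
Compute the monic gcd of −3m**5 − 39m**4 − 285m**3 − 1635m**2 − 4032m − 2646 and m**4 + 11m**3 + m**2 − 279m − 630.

m**2 + 10m + 21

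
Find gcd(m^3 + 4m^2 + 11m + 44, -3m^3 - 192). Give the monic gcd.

m + 4

Euclidean algorithm in ℚ[m]:
  m^3 + 4m^2 + 11m + 44 = (-1/3)(-3m^3 - 192) + (4m^2 + 11m - 20)
  -3m^3 - 192 = (-(3/4)m + 33/16)(4m^2 + 11m - 20) + (-(603/16)m - 603/4)
  4m^2 + 11m - 20 = (-(64/603)m + 80/603)(-(603/16)m - 603/4) + (0)
Last nonzero remainder: -(603/16)m - 603/4. Dividing through by -603/16 gives the monic gcd m + 4.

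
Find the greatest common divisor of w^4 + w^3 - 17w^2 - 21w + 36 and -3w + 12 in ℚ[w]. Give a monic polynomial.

Apply the Euclidean algorithm:
  w^4 + w^3 - 17w^2 - 21w + 36 = (-(1/3)w^3 - (5/3)w^2 - w + 3)(-3w + 12) + (0)
Last nonzero remainder: -3w + 12. Dividing through by -3 gives the monic gcd w - 4.

w - 4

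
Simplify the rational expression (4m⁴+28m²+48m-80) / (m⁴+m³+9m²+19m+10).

(4m²+4m-8)/(m²+2m+1)

By polynomial division,
  4m⁴+28m²+48m-80 = (4)(m⁴+m³+9m²+19m+10) + (-4m³-8m²-28m-120)
  m⁴+m³+9m²+19m+10 = (-(1/4)m+1/4)(-4m³-8m²-28m-120) + (4m²-4m+40)
  -4m³-8m²-28m-120 = (-m-3)(4m²-4m+40) + (0)
Last nonzero remainder: 4m²-4m+40. Dividing through by 4 gives the monic gcd m²-m+10.
Cancel m²-m+10 from numerator and denominator to get the reduced form.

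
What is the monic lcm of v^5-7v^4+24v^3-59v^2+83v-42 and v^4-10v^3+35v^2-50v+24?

Repeated division with remainder:
  v^5-7v^4+24v^3-59v^2+83v-42 = (v+3)(v^4-10v^3+35v^2-50v+24) + (19v^3-114v^2+209v-114)
  v^4-10v^3+35v^2-50v+24 = ((1/19)v-4/19)(19v^3-114v^2+209v-114) + (0)
Last nonzero remainder: 19v^3-114v^2+209v-114. Dividing through by 19 gives the monic gcd v^3-6v^2+11v-6.
Then lcm(f, g) = f·g / gcd(f, g); expanding and making the result monic gives the answer.

v^6-11v^5+52v^4-155v^3+319v^2-374v+168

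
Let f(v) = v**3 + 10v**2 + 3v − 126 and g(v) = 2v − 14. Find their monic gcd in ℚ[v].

1

Euclidean algorithm in ℚ[v]:
  v**3 + 10v**2 + 3v − 126 = ((1/2)v**2 + (17/2)v + 61)(2v − 14) + (728)
  2v − 14 = ((1/364)v − 1/52)(728) + (0)
The last nonzero remainder is the constant 728, so the polynomials are coprime and gcd = 1.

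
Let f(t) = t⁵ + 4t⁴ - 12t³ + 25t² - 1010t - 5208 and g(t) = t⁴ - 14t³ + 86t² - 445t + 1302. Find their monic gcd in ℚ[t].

Apply the Euclidean algorithm:
  t⁵ + 4t⁴ - 12t³ + 25t² - 1010t - 5208 = (t + 18)(t⁴ - 14t³ + 86t² - 445t + 1302) + (154t³ - 1078t² + 5698t - 28644)
  t⁴ - 14t³ + 86t² - 445t + 1302 = ((1/154)t - 1/22)(154t³ - 1078t² + 5698t - 28644) + (0)
Last nonzero remainder: 154t³ - 1078t² + 5698t - 28644. Dividing through by 154 gives the monic gcd t³ - 7t² + 37t - 186.

t³ - 7t² + 37t - 186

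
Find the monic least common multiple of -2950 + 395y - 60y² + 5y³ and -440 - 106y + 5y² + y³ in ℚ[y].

-25960 - 5374y + 67y² - 57y³ + 3y⁴ + y⁵

Apply the Euclidean algorithm:
  5y³ - 60y² + 395y - 2950 = (5)(y³ + 5y² - 106y - 440) + (-85y² + 925y - 750)
  y³ + 5y² - 106y - 440 = (-(1/85)y - 54/289)(-85y² + 925y - 750) + ((16766/289)y - 167660/289)
  -85y² + 925y - 750 = (-(24565/16766)y + 21675/16766)((16766/289)y - 167660/289) + (0)
Last nonzero remainder: (16766/289)y - 167660/289. Dividing through by 16766/289 gives the monic gcd y - 10.
Then lcm(f, g) = f·g / gcd(f, g); expanding and making the result monic gives the answer.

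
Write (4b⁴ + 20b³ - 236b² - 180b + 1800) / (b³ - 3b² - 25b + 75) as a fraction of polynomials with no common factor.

(4b² + 52b + 120)/(b + 5)

By polynomial division,
  4b⁴ + 20b³ - 236b² - 180b + 1800 = (4b + 32)(b³ - 3b² - 25b + 75) + (-40b² + 320b - 600)
  b³ - 3b² - 25b + 75 = (-(1/40)b - 1/8)(-40b² + 320b - 600) + (0)
Last nonzero remainder: -40b² + 320b - 600. Dividing through by -40 gives the monic gcd b² - 8b + 15.
Cancel b² - 8b + 15 from numerator and denominator to get the reduced form.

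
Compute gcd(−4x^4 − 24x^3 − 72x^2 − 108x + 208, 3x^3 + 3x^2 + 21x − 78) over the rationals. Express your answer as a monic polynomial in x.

x^2 + 3x + 13

Apply the Euclidean algorithm:
  −4x^4 − 24x^3 − 72x^2 − 108x + 208 = (−(4/3)x − 20/3)(3x^3 + 3x^2 + 21x − 78) + (−24x^2 − 72x − 312)
  3x^3 + 3x^2 + 21x − 78 = (−(1/8)x + 1/4)(−24x^2 − 72x − 312) + (0)
Last nonzero remainder: −24x^2 − 72x − 312. Dividing through by −24 gives the monic gcd x^2 + 3x + 13.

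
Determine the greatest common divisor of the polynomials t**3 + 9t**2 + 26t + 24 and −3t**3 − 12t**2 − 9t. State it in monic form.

t + 3

By polynomial division,
  t**3 + 9t**2 + 26t + 24 = (−1/3)(−3t**3 − 12t**2 − 9t) + (5t**2 + 23t + 24)
  −3t**3 − 12t**2 − 9t = (−(3/5)t + 9/25)(5t**2 + 23t + 24) + (−(72/25)t − 216/25)
  5t**2 + 23t + 24 = (−(125/72)t − 25/9)(−(72/25)t − 216/25) + (0)
Last nonzero remainder: −(72/25)t − 216/25. Dividing through by −72/25 gives the monic gcd t + 3.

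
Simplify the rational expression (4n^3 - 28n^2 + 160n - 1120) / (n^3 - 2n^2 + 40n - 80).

(4n - 28)/(n - 2)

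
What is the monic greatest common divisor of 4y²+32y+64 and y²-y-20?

y+4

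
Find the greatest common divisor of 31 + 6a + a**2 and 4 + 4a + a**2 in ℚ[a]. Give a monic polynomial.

1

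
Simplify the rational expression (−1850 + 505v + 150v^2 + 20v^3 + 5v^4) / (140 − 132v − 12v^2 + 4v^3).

Apply the Euclidean algorithm:
  5v^4 + 20v^3 + 150v^2 + 505v − 1850 = ((5/4)v + 35/4)(4v^3 − 12v^2 − 132v + 140) + (420v^2 + 1485v − 3075)
  4v^3 − 12v^2 − 132v + 140 = ((1/105)v − 61/980)(420v^2 + 1485v − 3075) + (−(2015/196)v − 10075/196)
  420v^2 + 1485v − 3075 = (−(16464/403)v + 24108/403)(−(2015/196)v − 10075/196) + (0)
Last nonzero remainder: −(2015/196)v − 10075/196. Dividing through by −2015/196 gives the monic gcd v + 5.
Cancel v + 5 from numerator and denominator to get the reduced form.

(−370 + 175v − 5v^2 + 5v^3)/(28 − 32v + 4v^2)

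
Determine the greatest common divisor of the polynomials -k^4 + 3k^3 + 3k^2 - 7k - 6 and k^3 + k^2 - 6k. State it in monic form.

Euclidean algorithm in ℚ[k]:
  -k^4 + 3k^3 + 3k^2 - 7k - 6 = (-k + 4)(k^3 + k^2 - 6k) + (-7k^2 + 17k - 6)
  k^3 + k^2 - 6k = (-(1/7)k - 24/49)(-7k^2 + 17k - 6) + ((72/49)k - 144/49)
  -7k^2 + 17k - 6 = (-(343/72)k + 49/24)((72/49)k - 144/49) + (0)
Last nonzero remainder: (72/49)k - 144/49. Dividing through by 72/49 gives the monic gcd k - 2.

k - 2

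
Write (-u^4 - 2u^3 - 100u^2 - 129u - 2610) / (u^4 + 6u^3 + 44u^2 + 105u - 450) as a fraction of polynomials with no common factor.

(-u^2 + u - 58)/(u^2 + 3u - 10)

Apply the Euclidean algorithm:
  -u^4 - 2u^3 - 100u^2 - 129u - 2610 = (-1)(u^4 + 6u^3 + 44u^2 + 105u - 450) + (4u^3 - 56u^2 - 24u - 3060)
  u^4 + 6u^3 + 44u^2 + 105u - 450 = ((1/4)u + 5)(4u^3 - 56u^2 - 24u - 3060) + (330u^2 + 990u + 14850)
  4u^3 - 56u^2 - 24u - 3060 = ((2/165)u - 34/165)(330u^2 + 990u + 14850) + (0)
Last nonzero remainder: 330u^2 + 990u + 14850. Dividing through by 330 gives the monic gcd u^2 + 3u + 45.
Cancel u^2 + 3u + 45 from numerator and denominator to get the reduced form.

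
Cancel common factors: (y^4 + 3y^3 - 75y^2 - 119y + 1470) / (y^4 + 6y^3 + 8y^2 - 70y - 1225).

(y^2 + y - 42)/(y^2 + 4y + 35)

Euclidean algorithm in ℚ[y]:
  y^4 + 3y^3 - 75y^2 - 119y + 1470 = (y^4 + 6y^3 + 8y^2 - 70y - 1225) + (-3y^3 - 83y^2 - 49y + 2695)
  y^4 + 6y^3 + 8y^2 - 70y - 1225 = (-(1/3)y + 65/9)(-3y^3 - 83y^2 - 49y + 2695) + ((5320/9)y^2 + (10640/9)y - 186200/9)
  -3y^3 - 83y^2 - 49y + 2695 = (-(27/5320)y - 99/760)((5320/9)y^2 + (10640/9)y - 186200/9) + (0)
Last nonzero remainder: (5320/9)y^2 + (10640/9)y - 186200/9. Dividing through by 5320/9 gives the monic gcd y^2 + 2y - 35.
Cancel y^2 + 2y - 35 from numerator and denominator to get the reduced form.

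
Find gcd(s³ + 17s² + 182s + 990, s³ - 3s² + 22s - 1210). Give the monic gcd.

s² + 8s + 110

By polynomial division,
  s³ + 17s² + 182s + 990 = (s³ - 3s² + 22s - 1210) + (20s² + 160s + 2200)
  s³ - 3s² + 22s - 1210 = ((1/20)s - 11/20)(20s² + 160s + 2200) + (0)
Last nonzero remainder: 20s² + 160s + 2200. Dividing through by 20 gives the monic gcd s² + 8s + 110.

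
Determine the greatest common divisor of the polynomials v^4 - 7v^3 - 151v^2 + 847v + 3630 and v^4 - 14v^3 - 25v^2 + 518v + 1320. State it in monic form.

Euclidean algorithm in ℚ[v]:
  v^4 - 7v^3 - 151v^2 + 847v + 3630 = (v^4 - 14v^3 - 25v^2 + 518v + 1320) + (7v^3 - 126v^2 + 329v + 2310)
  v^4 - 14v^3 - 25v^2 + 518v + 1320 = ((1/7)v + 4/7)(7v^3 - 126v^2 + 329v + 2310) + (0)
Last nonzero remainder: 7v^3 - 126v^2 + 329v + 2310. Dividing through by 7 gives the monic gcd v^3 - 18v^2 + 47v + 330.

v^3 - 18v^2 + 47v + 330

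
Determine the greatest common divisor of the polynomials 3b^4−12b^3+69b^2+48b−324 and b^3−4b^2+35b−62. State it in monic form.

Euclidean algorithm in ℚ[b]:
  3b^4−12b^3+69b^2+48b−324 = (3b)(b^3−4b^2+35b−62) + (−36b^2+234b−324)
  b^3−4b^2+35b−62 = (−(1/36)b−5/72)(−36b^2+234b−324) + ((169/4)b−169/2)
  −36b^2+234b−324 = (−(144/169)b+648/169)((169/4)b−169/2) + (0)
Last nonzero remainder: (169/4)b−169/2. Dividing through by 169/4 gives the monic gcd b−2.

b−2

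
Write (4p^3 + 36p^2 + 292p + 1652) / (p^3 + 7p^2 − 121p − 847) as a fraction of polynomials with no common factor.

(4p^2 + 8p + 236)/(p^2 − 121)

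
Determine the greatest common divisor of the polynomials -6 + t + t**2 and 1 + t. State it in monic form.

Euclidean algorithm in ℚ[t]:
  t**2 + t - 6 = (t)(t + 1) + (-6)
  t + 1 = (-(1/6)t - 1/6)(-6) + (0)
The last nonzero remainder is the constant -6, so the polynomials are coprime and gcd = 1.

1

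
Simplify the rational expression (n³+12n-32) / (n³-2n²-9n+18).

Apply the Euclidean algorithm:
  n³+12n-32 = (n³-2n²-9n+18) + (2n²+21n-50)
  n³-2n²-9n+18 = ((1/2)n-25/4)(2n²+21n-50) + ((589/4)n-589/2)
  2n²+21n-50 = ((8/589)n+100/589)((589/4)n-589/2) + (0)
Last nonzero remainder: (589/4)n-589/2. Dividing through by 589/4 gives the monic gcd n-2.
Cancel n-2 from numerator and denominator to get the reduced form.

(n²+2n+16)/(n²-9)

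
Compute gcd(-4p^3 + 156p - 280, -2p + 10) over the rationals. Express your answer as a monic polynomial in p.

p - 5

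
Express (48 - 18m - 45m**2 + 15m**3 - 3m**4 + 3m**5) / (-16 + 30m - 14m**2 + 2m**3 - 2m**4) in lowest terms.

Euclidean algorithm in ℚ[m]:
  3m**5 - 3m**4 + 15m**3 - 45m**2 - 18m + 48 = (-(3/2)m)(-2m**4 + 2m**3 - 14m**2 + 30m - 16) + (-6m**3 - 42m + 48)
  -2m**4 + 2m**3 - 14m**2 + 30m - 16 = ((1/3)m - 1/3)(-6m**3 - 42m + 48) + (0)
Last nonzero remainder: -6m**3 - 42m + 48. Dividing through by -6 gives the monic gcd m**3 + 7m - 8.
Cancel m**3 + 7m - 8 from numerator and denominator to get the reduced form.

(6 + 3m - 3m**2)/(-2 + 2m)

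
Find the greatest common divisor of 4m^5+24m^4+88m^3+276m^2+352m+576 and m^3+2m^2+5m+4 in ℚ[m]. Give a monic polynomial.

Euclidean algorithm in ℚ[m]:
  4m^5+24m^4+88m^3+276m^2+352m+576 = (4m^2+16m+36)(m^3+2m^2+5m+4) + (108m^2+108m+432)
  m^3+2m^2+5m+4 = ((1/108)m+1/108)(108m^2+108m+432) + (0)
Last nonzero remainder: 108m^2+108m+432. Dividing through by 108 gives the monic gcd m^2+m+4.

m^2+m+4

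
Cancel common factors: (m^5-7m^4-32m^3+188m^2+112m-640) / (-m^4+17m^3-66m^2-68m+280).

(-m^3+7m^2+28m-160)/(m^2-17m+70)

Repeated division with remainder:
  m^5-7m^4-32m^3+188m^2+112m-640 = (-m-10)(-m^4+17m^3-66m^2-68m+280) + (72m^3-540m^2-288m+2160)
  -m^4+17m^3-66m^2-68m+280 = (-(1/72)m+19/144)(72m^3-540m^2-288m+2160) + ((5/4)m^2-5)
  72m^3-540m^2-288m+2160 = ((288/5)m-432)((5/4)m^2-5) + (0)
Last nonzero remainder: (5/4)m^2-5. Dividing through by 5/4 gives the monic gcd m^2-4.
Cancel m^2-4 from numerator and denominator to get the reduced form.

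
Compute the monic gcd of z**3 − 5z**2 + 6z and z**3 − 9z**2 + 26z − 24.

z**2 − 5z + 6

Euclidean algorithm in ℚ[z]:
  z**3 − 5z**2 + 6z = (z**3 − 9z**2 + 26z − 24) + (4z**2 − 20z + 24)
  z**3 − 9z**2 + 26z − 24 = ((1/4)z − 1)(4z**2 − 20z + 24) + (0)
Last nonzero remainder: 4z**2 − 20z + 24. Dividing through by 4 gives the monic gcd z**2 − 5z + 6.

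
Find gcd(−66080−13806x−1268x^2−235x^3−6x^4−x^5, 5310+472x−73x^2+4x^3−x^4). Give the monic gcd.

590+118x+5x^2+x^3

Euclidean algorithm in ℚ[x]:
  −x^5−6x^4−235x^3−1268x^2−13806x−66080 = (x+10)(−x^4+4x^3−73x^2+472x+5310) + (−202x^3−1010x^2−23836x−119180)
  −x^4+4x^3−73x^2+472x+5310 = ((1/202)x−9/202)(−202x^3−1010x^2−23836x−119180) + (0)
Last nonzero remainder: −202x^3−1010x^2−23836x−119180. Dividing through by −202 gives the monic gcd x^3+5x^2+118x+590.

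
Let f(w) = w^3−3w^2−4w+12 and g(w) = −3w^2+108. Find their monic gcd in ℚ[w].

1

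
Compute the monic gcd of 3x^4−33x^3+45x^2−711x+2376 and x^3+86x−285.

x−3

Apply the Euclidean algorithm:
  3x^4−33x^3+45x^2−711x+2376 = (3x−33)(x^3+86x−285) + (−213x^2+2982x−7029)
  x^3+86x−285 = (−(1/213)x−14/213)(−213x^2+2982x−7029) + (249x−747)
  −213x^2+2982x−7029 = (−(71/83)x+781/83)(249x−747) + (0)
Last nonzero remainder: 249x−747. Dividing through by 249 gives the monic gcd x−3.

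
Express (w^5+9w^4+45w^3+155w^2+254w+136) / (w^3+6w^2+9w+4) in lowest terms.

(w^3+4w^2+21w+34)/(w+1)

Repeated division with remainder:
  w^5+9w^4+45w^3+155w^2+254w+136 = (w^2+3w+18)(w^3+6w^2+9w+4) + (16w^2+80w+64)
  w^3+6w^2+9w+4 = ((1/16)w+1/16)(16w^2+80w+64) + (0)
Last nonzero remainder: 16w^2+80w+64. Dividing through by 16 gives the monic gcd w^2+5w+4.
Cancel w^2+5w+4 from numerator and denominator to get the reduced form.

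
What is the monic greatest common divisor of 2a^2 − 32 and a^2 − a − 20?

Apply the Euclidean algorithm:
  2a^2 − 32 = (2)(a^2 − a − 20) + (2a + 8)
  a^2 − a − 20 = ((1/2)a − 5/2)(2a + 8) + (0)
Last nonzero remainder: 2a + 8. Dividing through by 2 gives the monic gcd a + 4.

a + 4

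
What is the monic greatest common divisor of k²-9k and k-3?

Repeated division with remainder:
  k²-9k = (k-6)(k-3) + (-18)
  k-3 = (-(1/18)k+1/6)(-18) + (0)
The last nonzero remainder is the constant -18, so the polynomials are coprime and gcd = 1.

1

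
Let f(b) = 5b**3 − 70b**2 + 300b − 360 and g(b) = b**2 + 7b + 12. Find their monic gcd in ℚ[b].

1

Apply the Euclidean algorithm:
  5b**3 − 70b**2 + 300b − 360 = (5b − 105)(b**2 + 7b + 12) + (975b + 900)
  b**2 + 7b + 12 = ((1/975)b + 79/12675)(975b + 900) + (1080/169)
  975b + 900 = ((10985/72)b + 845/6)(1080/169) + (0)
The last nonzero remainder is the constant 1080/169, so the polynomials are coprime and gcd = 1.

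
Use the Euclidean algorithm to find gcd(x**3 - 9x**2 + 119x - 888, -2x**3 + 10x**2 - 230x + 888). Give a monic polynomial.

x**2 - x + 111

By polynomial division,
  x**3 - 9x**2 + 119x - 888 = (-1/2)(-2x**3 + 10x**2 - 230x + 888) + (-4x**2 + 4x - 444)
  -2x**3 + 10x**2 - 230x + 888 = ((1/2)x - 2)(-4x**2 + 4x - 444) + (0)
Last nonzero remainder: -4x**2 + 4x - 444. Dividing through by -4 gives the monic gcd x**2 - x + 111.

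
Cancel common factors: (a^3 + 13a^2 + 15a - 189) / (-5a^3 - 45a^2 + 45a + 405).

(-a - 7)/(5a + 15)

By polynomial division,
  a^3 + 13a^2 + 15a - 189 = (-1/5)(-5a^3 - 45a^2 + 45a + 405) + (4a^2 + 24a - 108)
  -5a^3 - 45a^2 + 45a + 405 = (-(5/4)a - 15/4)(4a^2 + 24a - 108) + (0)
Last nonzero remainder: 4a^2 + 24a - 108. Dividing through by 4 gives the monic gcd a^2 + 6a - 27.
Cancel a^2 + 6a - 27 from numerator and denominator to get the reduced form.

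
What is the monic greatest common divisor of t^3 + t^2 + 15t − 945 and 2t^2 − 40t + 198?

Apply the Euclidean algorithm:
  t^3 + t^2 + 15t − 945 = ((1/2)t + 21/2)(2t^2 − 40t + 198) + (336t − 3024)
  2t^2 − 40t + 198 = ((1/168)t − 11/168)(336t − 3024) + (0)
Last nonzero remainder: 336t − 3024. Dividing through by 336 gives the monic gcd t − 9.

t − 9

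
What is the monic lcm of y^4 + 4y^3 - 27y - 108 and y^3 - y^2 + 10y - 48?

Repeated division with remainder:
  y^4 + 4y^3 - 27y - 108 = (y + 5)(y^3 - y^2 + 10y - 48) + (-5y^2 - 29y + 132)
  y^3 - y^2 + 10y - 48 = (-(1/5)y + 34/25)(-5y^2 - 29y + 132) + ((1896/25)y - 5688/25)
  -5y^2 - 29y + 132 = (-(125/1896)y - 275/474)((1896/25)y - 5688/25) + (0)
Last nonzero remainder: (1896/25)y - 5688/25. Dividing through by 1896/25 gives the monic gcd y - 3.
Then lcm(f, g) = f·g / gcd(f, g); expanding and making the result monic gives the answer.

y^6 + 6y^5 + 24y^4 + 37y^3 - 162y^2 - 648y - 1728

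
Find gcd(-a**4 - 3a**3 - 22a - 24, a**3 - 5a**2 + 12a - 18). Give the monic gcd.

a**2 - 2a + 6

By polynomial division,
  -a**4 - 3a**3 - 22a - 24 = (-a - 8)(a**3 - 5a**2 + 12a - 18) + (-28a**2 + 56a - 168)
  a**3 - 5a**2 + 12a - 18 = (-(1/28)a + 3/28)(-28a**2 + 56a - 168) + (0)
Last nonzero remainder: -28a**2 + 56a - 168. Dividing through by -28 gives the monic gcd a**2 - 2a + 6.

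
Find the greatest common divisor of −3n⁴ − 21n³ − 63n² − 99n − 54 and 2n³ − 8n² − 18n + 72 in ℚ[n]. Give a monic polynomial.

n + 3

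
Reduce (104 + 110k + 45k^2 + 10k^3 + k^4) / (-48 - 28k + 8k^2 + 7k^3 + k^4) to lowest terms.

Apply the Euclidean algorithm:
  k^4 + 10k^3 + 45k^2 + 110k + 104 = (k^4 + 7k^3 + 8k^2 - 28k - 48) + (3k^3 + 37k^2 + 138k + 152)
  k^4 + 7k^3 + 8k^2 - 28k - 48 = ((1/3)k - 16/9)(3k^3 + 37k^2 + 138k + 152) + ((250/9)k^2 + (500/3)k + 2000/9)
  3k^3 + 37k^2 + 138k + 152 = ((27/250)k + 171/250)((250/9)k^2 + (500/3)k + 2000/9) + (0)
Last nonzero remainder: (250/9)k^2 + (500/3)k + 2000/9. Dividing through by 250/9 gives the monic gcd k^2 + 6k + 8.
Cancel k^2 + 6k + 8 from numerator and denominator to get the reduced form.

(13 + 4k + k^2)/(-6 + k + k^2)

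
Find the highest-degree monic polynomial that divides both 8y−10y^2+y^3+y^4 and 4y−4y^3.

−y+y^2

Euclidean algorithm in ℚ[y]:
  y^4+y^3−10y^2+8y = (−(1/4)y−1/4)(−4y^3+4y) + (−9y^2+9y)
  −4y^3+4y = ((4/9)y+4/9)(−9y^2+9y) + (0)
Last nonzero remainder: −9y^2+9y. Dividing through by −9 gives the monic gcd y^2−y.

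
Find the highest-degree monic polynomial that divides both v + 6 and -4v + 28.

Repeated division with remainder:
  v + 6 = (-1/4)(-4v + 28) + (13)
  -4v + 28 = (-(4/13)v + 28/13)(13) + (0)
The last nonzero remainder is the constant 13, so the polynomials are coprime and gcd = 1.

1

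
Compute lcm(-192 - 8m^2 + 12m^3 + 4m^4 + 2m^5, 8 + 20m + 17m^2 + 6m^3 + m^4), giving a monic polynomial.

-96 - 192m - 100m^2 - 2m^3 + 10m^4 + 11m^5 + 4m^6 + m^7

By polynomial division,
  2m^5 + 4m^4 + 12m^3 - 8m^2 - 192 = (2m - 8)(m^4 + 6m^3 + 17m^2 + 20m + 8) + (26m^3 + 88m^2 + 144m - 128)
  m^4 + 6m^3 + 17m^2 + 20m + 8 = ((1/26)m + 17/169)(26m^3 + 88m^2 + 144m - 128) + ((441/169)m^2 + (1764/169)m + 3528/169)
  26m^3 + 88m^2 + 144m - 128 = ((4394/441)m - 2704/441)((441/169)m^2 + (1764/169)m + 3528/169) + (0)
Last nonzero remainder: (441/169)m^2 + (1764/169)m + 3528/169. Dividing through by 441/169 gives the monic gcd m^2 + 4m + 8.
Then lcm(f, g) = f·g / gcd(f, g); expanding and making the result monic gives the answer.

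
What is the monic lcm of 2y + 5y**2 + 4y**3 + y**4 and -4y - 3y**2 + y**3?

-8y - 18y**2 - 11y**3 + y**5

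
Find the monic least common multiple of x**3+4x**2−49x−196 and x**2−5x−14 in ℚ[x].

Apply the Euclidean algorithm:
  x**3+4x**2−49x−196 = (x+9)(x**2−5x−14) + (10x−70)
  x**2−5x−14 = ((1/10)x+1/5)(10x−70) + (0)
Last nonzero remainder: 10x−70. Dividing through by 10 gives the monic gcd x−7.
Then lcm(f, g) = f·g / gcd(f, g); expanding and making the result monic gives the answer.

x**4+6x**3−41x**2−294x−392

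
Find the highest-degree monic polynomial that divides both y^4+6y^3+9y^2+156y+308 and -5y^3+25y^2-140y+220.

y^2-3y+22

Apply the Euclidean algorithm:
  y^4+6y^3+9y^2+156y+308 = (-(1/5)y-11/5)(-5y^3+25y^2-140y+220) + (36y^2-108y+792)
  -5y^3+25y^2-140y+220 = (-(5/36)y+5/18)(36y^2-108y+792) + (0)
Last nonzero remainder: 36y^2-108y+792. Dividing through by 36 gives the monic gcd y^2-3y+22.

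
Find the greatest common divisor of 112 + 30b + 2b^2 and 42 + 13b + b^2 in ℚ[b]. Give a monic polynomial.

7 + b

By polynomial division,
  2b^2 + 30b + 112 = (2)(b^2 + 13b + 42) + (4b + 28)
  b^2 + 13b + 42 = ((1/4)b + 3/2)(4b + 28) + (0)
Last nonzero remainder: 4b + 28. Dividing through by 4 gives the monic gcd b + 7.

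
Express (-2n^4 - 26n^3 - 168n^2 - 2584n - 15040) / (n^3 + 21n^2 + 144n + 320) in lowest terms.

Repeated division with remainder:
  -2n^4 - 26n^3 - 168n^2 - 2584n - 15040 = (-2n + 16)(n^3 + 21n^2 + 144n + 320) + (-216n^2 - 4248n - 20160)
  n^3 + 21n^2 + 144n + 320 = (-(1/216)n - 1/162)(-216n^2 - 4248n - 20160) + ((220/9)n + 1760/9)
  -216n^2 - 4248n - 20160 = (-(486/55)n - 1134/11)((220/9)n + 1760/9) + (0)
Last nonzero remainder: (220/9)n + 1760/9. Dividing through by 220/9 gives the monic gcd n + 8.
Cancel n + 8 from numerator and denominator to get the reduced form.

(-2n^3 - 10n^2 - 88n - 1880)/(n^2 + 13n + 40)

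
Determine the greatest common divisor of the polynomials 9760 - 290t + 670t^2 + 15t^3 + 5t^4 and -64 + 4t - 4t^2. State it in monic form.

By polynomial division,
  5t^4 + 15t^3 + 670t^2 - 290t + 9760 = (-(5/4)t^2 - 5t - 305/2)(-4t^2 + 4t - 64) + (0)
Last nonzero remainder: -4t^2 + 4t - 64. Dividing through by -4 gives the monic gcd t^2 - t + 16.

16 - t + t^2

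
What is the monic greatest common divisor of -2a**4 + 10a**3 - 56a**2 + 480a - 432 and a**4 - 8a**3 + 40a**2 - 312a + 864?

a**3 - 4a**2 + 24a - 216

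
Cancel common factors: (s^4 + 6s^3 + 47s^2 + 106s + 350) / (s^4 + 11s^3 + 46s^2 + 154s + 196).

(s^2 + 4s + 25)/(s^2 + 9s + 14)

Euclidean algorithm in ℚ[s]:
  s^4 + 6s^3 + 47s^2 + 106s + 350 = (s^4 + 11s^3 + 46s^2 + 154s + 196) + (-5s^3 + s^2 - 48s + 154)
  s^4 + 11s^3 + 46s^2 + 154s + 196 = (-(1/5)s - 56/25)(-5s^3 + s^2 - 48s + 154) + ((966/25)s^2 + (1932/25)s + 13524/25)
  -5s^3 + s^2 - 48s + 154 = (-(125/966)s + 275/966)((966/25)s^2 + (1932/25)s + 13524/25) + (0)
Last nonzero remainder: (966/25)s^2 + (1932/25)s + 13524/25. Dividing through by 966/25 gives the monic gcd s^2 + 2s + 14.
Cancel s^2 + 2s + 14 from numerator and denominator to get the reduced form.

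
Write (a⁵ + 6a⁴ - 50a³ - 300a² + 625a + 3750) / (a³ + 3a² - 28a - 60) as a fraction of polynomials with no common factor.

(a³ + 5a² - 25a - 125)/(a + 2)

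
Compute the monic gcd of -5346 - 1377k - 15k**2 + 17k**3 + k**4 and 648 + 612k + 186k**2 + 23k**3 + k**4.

Euclidean algorithm in ℚ[k]:
  k**4 + 17k**3 - 15k**2 - 1377k - 5346 = (k**4 + 23k**3 + 186k**2 + 612k + 648) + (-6k**3 - 201k**2 - 1989k - 5994)
  k**4 + 23k**3 + 186k**2 + 612k + 648 = (-(1/6)k + 7/4)(-6k**3 - 201k**2 - 1989k - 5994) + ((825/4)k**2 + (12375/4)k + 22275/2)
  -6k**3 - 201k**2 - 1989k - 5994 = (-(8/275)k - 148/275)((825/4)k**2 + (12375/4)k + 22275/2) + (0)
Last nonzero remainder: (825/4)k**2 + (12375/4)k + 22275/2. Dividing through by 825/4 gives the monic gcd k**2 + 15k + 54.

54 + 15k + k**2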